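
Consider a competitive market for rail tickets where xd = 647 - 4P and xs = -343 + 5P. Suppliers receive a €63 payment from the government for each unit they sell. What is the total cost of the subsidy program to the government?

Government cost = €21861

Pre-subsidy: 647 - 4P = -343 + 5P gives P* = 110, x* = 207.
With the subsidy, sellers receive Ps = Pb + 63 for each unit, where Pb is the price buyers pay.
Supply in terms of Pb becomes xs = -343 + 5(Pb + 63) = -28 + 5Pb. Setting this equal to demand: 647 - 4Pb = -28 + 5Pb, so Pb = 75.
Sellers receive Ps = 75 + 63 = 138; x' = 647 − 4·75 = 347.
Government outlay = subsidy × quantity = 63 × 347 = 21861.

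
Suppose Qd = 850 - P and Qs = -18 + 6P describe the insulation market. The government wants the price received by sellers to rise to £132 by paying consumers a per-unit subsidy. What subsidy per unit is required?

At a seller price of 132, quantity supplied is -18 + 6·132 = 774.
Buyers absorb 774 only when they pay Pb with 850 − 1·Pb = 774, i.e. Pb = 76.
s = Ps − Pb = 132 − 76 = 56.

Required subsidy s = £56 per unit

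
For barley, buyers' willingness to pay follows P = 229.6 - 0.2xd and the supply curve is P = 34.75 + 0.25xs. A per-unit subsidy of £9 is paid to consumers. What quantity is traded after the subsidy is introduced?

x' = 453

Pre-subsidy: 229.6 - 0.2x = 34.75 + 0.25x gives x* = 433 and P* = 143.
With the rebate, buyers effectively pay Pb = Ps − 9, where Ps is the price sellers receive.
On the curves, Pb = 229.6 - 0.2x and Ps = 34.75 + 0.25x; the wedge Ps − Pb = 9 gives 34.75 + 0.25x − (229.6 - 0.2x) = 9, so x' = 453.
Then Pb = 229.6 − 0.2·453 = 139 and Ps = 34.75 + 0.25·453 = 148.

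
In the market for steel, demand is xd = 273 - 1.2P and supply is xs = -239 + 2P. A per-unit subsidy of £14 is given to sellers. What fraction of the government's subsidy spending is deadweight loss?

DWL / government spending = 7/122

Pre-subsidy: 273 - 1.2P = -239 + 2P gives P* = 160, x* = 81.
With the subsidy, sellers receive Ps = Pb + 14 for each unit, where Pb is the price buyers pay.
Supply in terms of Pb becomes xs = -239 + 2(Pb + 14) = -211 + 2Pb. Setting this equal to demand: 273 - 1.2Pb = -211 + 2Pb, so Pb = 151.25.
Sellers receive Ps = 151.25 + 14 = 165.25; x' = 273 − 1.2·151.25 = 91.5.
ΔCS = ½(81 + 91.5)(160 − 151.25) = 754.6875; ΔPS = ½(81 + 91.5)(165.25 − 160) = 452.8125.
Government spending = 14 × 91.5 = 1281.
DWL = ½ × 14 × (91.5 − 81) = 73.5; fraction = 73.5 / 1281 = 7/122.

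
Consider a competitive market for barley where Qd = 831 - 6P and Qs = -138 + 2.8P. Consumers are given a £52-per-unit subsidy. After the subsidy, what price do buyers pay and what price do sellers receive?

Pre-subsidy: 831 - 6P = -138 + 2.8P gives P* = 4845/44, Q* = 3747/22.
With the rebate, buyers effectively pay Pb = Ps − 52, where Ps is the price sellers receive.
Demand in terms of Ps becomes Qd = 831 − 6(Ps − 52) = 1143 - 6Ps. Setting this equal to supply: 1143 - 6Ps = -138 + 2.8Ps, so Ps = 6405/44.
Buyers pay Pb = 6405/44 − 52 = 4117/44; Q' = -138 + 2.8·(6405/44) = 5931/22.

Buyers pay 4117/44; sellers receive 6405/44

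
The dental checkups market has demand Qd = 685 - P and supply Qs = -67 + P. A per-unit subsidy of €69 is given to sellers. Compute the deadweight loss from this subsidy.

Deadweight loss = €1190.25

Pre-subsidy: 685 - P = -67 + P gives P* = 376, Q* = 309.
With the subsidy, sellers receive Ps = Pb + 69 for each unit, where Pb is the price buyers pay.
Supply in terms of Pb becomes Qs = -67 + 1(Pb + 69) = 2 + Pb. Setting this equal to demand: 685 - Pb = 2 + Pb, so Pb = 341.5.
Sellers receive Ps = 341.5 + 69 = 410.5; Q' = 685 − 1·341.5 = 343.5.
The subsidy expands output by 343.5 − 309 = 34.5 past the efficient level; on those units the gap between marginal cost and willingness to pay runs from 0 up to 69.
DWL = ½ × 69 × 34.5 = 1190.25.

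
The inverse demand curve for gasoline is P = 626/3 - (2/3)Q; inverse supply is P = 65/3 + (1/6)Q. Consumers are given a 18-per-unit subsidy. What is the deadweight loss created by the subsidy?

Pre-subsidy: 626/3 - (2/3)Q = 65/3 + (1/6)Q gives Q* = 224.4 and P* = 886/15.
With the rebate, buyers effectively pay Pb = Ps − 18, where Ps is the price sellers receive.
On the curves, Pb = 626/3 - (2/3)Q and Ps = 65/3 + (1/6)Q; the wedge Ps − Pb = 18 gives 65/3 + (1/6)Q − (626/3 - (2/3)Q) = 18, so Q' = 246.
Then Pb = 626/3 − (2/3)·246 = 134/3 and Ps = 65/3 + (1/6)·246 = 188/3.
The subsidy expands output by 246 − 224.4 = 21.6 past the efficient level; on those units the gap between marginal cost and willingness to pay runs from 0 up to 18.
DWL = ½ × 18 × 21.6 = 194.4.

Deadweight loss = 194.4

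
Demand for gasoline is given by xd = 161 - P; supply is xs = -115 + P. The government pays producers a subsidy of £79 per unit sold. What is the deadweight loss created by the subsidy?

Pre-subsidy: 161 - P = -115 + P gives P* = 138, x* = 23.
With the subsidy, sellers receive Ps = Pb + 79 for each unit, where Pb is the price buyers pay.
Supply in terms of Pb becomes xs = -115 + 1(Pb + 79) = -36 + Pb. Setting this equal to demand: 161 - Pb = -36 + Pb, so Pb = 98.5.
Sellers receive Ps = 98.5 + 79 = 177.5; x' = 161 − 1·98.5 = 62.5.
The subsidy expands output by 62.5 − 23 = 39.5 past the efficient level; on those units the gap between marginal cost and willingness to pay runs from 0 up to 79.
DWL = ½ × 79 × 39.5 = 1560.25.

Deadweight loss = £1560.25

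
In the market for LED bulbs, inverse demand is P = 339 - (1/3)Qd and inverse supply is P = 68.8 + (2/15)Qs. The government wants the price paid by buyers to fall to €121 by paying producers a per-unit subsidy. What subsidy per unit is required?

Required subsidy s = €35 per unit

At a buyer price of 121, quantity demanded is 1017 − 3·121 = 654.
Sellers supply 654 only when they receive Ps = 68.8 + (2/15)·654 = 156.
s = Ps − Pb = 156 − 121 = 35.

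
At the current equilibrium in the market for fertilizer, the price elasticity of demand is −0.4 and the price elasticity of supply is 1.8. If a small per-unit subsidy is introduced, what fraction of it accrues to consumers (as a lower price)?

For a small subsidy around the equilibrium, the benefit split depends on the relative slopes, which at a point are proportional to the elasticities.
Buyer share = εs/(εs + |εd|) = 1.8/(1.8 + 0.4) = 9/11; seller share = |εd|/(εs + |εd|) = 2/11.

Consumer share = 9/11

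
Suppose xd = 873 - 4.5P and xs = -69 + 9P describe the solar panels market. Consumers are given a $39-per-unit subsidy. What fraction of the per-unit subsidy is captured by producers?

Producer share = 1/3

Pre-subsidy: 873 - 4.5P = -69 + 9P gives P* = 628/9, x* = 559.
With the rebate, buyers effectively pay Pb = Ps − 39, where Ps is the price sellers receive.
Demand in terms of Ps becomes xd = 873 − 4.5(Ps − 39) = 1048.5 - 4.5Ps. Setting this equal to supply: 1048.5 - 4.5Ps = -69 + 9Ps, so Ps = 745/9.
Buyers pay Pb = 745/9 − 39 = 394/9; x' = -69 + 9·(745/9) = 676.
Buyers' price falls by P* − Pb = 628/9 − 394/9 = 26; sellers' price rises by Ps − P* = 745/9 − 628/9 = 13.
So producers capture 13/39 = 1/3 of each unit of subsidy.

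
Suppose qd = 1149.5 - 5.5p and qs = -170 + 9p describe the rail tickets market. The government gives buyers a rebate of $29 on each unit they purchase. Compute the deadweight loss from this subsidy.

Deadweight loss = $1435.5

Pre-subsidy: 1149.5 - 5.5p = -170 + 9p gives p* = 91, q* = 649.
With the rebate, buyers effectively pay pb = ps − 29, where ps is the price sellers receive.
Demand in terms of ps becomes qd = 1149.5 − 5.5(ps − 29) = 1309 - 5.5ps. Setting this equal to supply: 1309 - 5.5ps = -170 + 9ps, so ps = 102.
Buyers pay pb = 102 − 29 = 73; q' = -170 + 9·102 = 748.
The subsidy expands output by 748 − 649 = 99 past the efficient level; on those units the gap between marginal cost and willingness to pay runs from 0 up to 29.
DWL = ½ × 29 × 99 = 1435.5.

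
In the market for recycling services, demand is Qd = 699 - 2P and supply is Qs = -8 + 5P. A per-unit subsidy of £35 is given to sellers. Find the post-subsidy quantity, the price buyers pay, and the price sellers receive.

Q' = 547; buyers pay £76; sellers receive £111

Pre-subsidy: 699 - 2P = -8 + 5P gives P* = 101, Q* = 497.
With the subsidy, sellers receive Ps = Pb + 35 for each unit, where Pb is the price buyers pay.
Supply in terms of Pb becomes Qs = -8 + 5(Pb + 35) = 167 + 5Pb. Setting this equal to demand: 699 - 2Pb = 167 + 5Pb, so Pb = 76.
Sellers receive Ps = 76 + 35 = 111; Q' = 699 − 2·76 = 547.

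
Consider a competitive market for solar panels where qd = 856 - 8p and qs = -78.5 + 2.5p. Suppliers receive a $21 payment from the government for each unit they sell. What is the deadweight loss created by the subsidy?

Pre-subsidy: 856 - 8p = -78.5 + 2.5p gives p* = 89, q* = 144.
With the subsidy, sellers receive ps = pb + 21 for each unit, where pb is the price buyers pay.
Supply in terms of pb becomes qs = -78.5 + 2.5(pb + 21) = -26 + 2.5pb. Setting this equal to demand: 856 - 8pb = -26 + 2.5pb, so pb = 84.
Sellers receive ps = 84 + 21 = 105; q' = 856 − 8·84 = 184.
The subsidy expands output by 184 − 144 = 40 past the efficient level; on those units the gap between marginal cost and willingness to pay runs from 0 up to 21.
DWL = ½ × 21 × 40 = 420.

Deadweight loss = $420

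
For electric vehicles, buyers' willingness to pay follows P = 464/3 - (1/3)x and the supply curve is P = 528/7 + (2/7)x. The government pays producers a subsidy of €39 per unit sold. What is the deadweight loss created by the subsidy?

Deadweight loss = €1228.5

Pre-subsidy: 464/3 - (1/3)x = 528/7 + (2/7)x gives x* = 128 and P* = 112.
With the subsidy, sellers receive Ps = Pb + 39 for each unit, where Pb is the price buyers pay.
On the curves, Pb = 464/3 - (1/3)x and Ps = 528/7 + (2/7)x; the wedge Ps − Pb = 39 gives 528/7 + (2/7)x − (464/3 - (1/3)x) = 39, so x' = 191.
Then Pb = 464/3 − (1/3)·191 = 91 and Ps = 528/7 + (2/7)·191 = 130.
The subsidy expands output by 191 − 128 = 63 past the efficient level; on those units the gap between marginal cost and willingness to pay runs from 0 up to 39.
DWL = ½ × 39 × 63 = 1228.5.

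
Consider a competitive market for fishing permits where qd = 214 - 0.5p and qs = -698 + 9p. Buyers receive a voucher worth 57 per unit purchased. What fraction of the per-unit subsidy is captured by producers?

Producer share = 1/19

Pre-subsidy: 214 - 0.5p = -698 + 9p gives p* = 96, q* = 166.
With the rebate, buyers effectively pay pb = ps − 57, where ps is the price sellers receive.
Demand in terms of ps becomes qd = 214 − 0.5(ps − 57) = 242.5 - 0.5ps. Setting this equal to supply: 242.5 - 0.5ps = -698 + 9ps, so ps = 99.
Buyers pay pb = 99 − 57 = 42; q' = -698 + 9·99 = 193.
Buyers' price falls by p* − pb = 96 − 42 = 54; sellers' price rises by ps − p* = 99 − 96 = 3.
So producers capture 3/57 = 1/19 of each unit of subsidy.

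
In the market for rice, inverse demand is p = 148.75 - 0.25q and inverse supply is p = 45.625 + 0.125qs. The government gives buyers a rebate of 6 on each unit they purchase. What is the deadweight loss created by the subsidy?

Deadweight loss = 48

Pre-subsidy: 148.75 - 0.25q = 45.625 + 0.125q gives q* = 275 and p* = 80.
With the rebate, buyers effectively pay pb = ps − 6, where ps is the price sellers receive.
On the curves, pb = 148.75 - 0.25q and ps = 45.625 + 0.125q; the wedge ps − pb = 6 gives 45.625 + 0.125q − (148.75 - 0.25q) = 6, so q' = 291.
Then pb = 148.75 − 0.25·291 = 76 and ps = 45.625 + 0.125·291 = 82.
The subsidy expands output by 291 − 275 = 16 past the efficient level; on those units the gap between marginal cost and willingness to pay runs from 0 up to 6.
DWL = ½ × 6 × 16 = 48.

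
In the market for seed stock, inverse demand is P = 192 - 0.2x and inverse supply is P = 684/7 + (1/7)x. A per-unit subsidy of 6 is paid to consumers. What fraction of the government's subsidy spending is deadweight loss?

DWL / government spending = 7/234

Pre-subsidy: 192 - 0.2x = 684/7 + (1/7)x gives x* = 275 and P* = 137.
With the rebate, buyers effectively pay Pb = Ps − 6, where Ps is the price sellers receive.
On the curves, Pb = 192 - 0.2x and Ps = 684/7 + (1/7)x; the wedge Ps − Pb = 6 gives 684/7 + (1/7)x − (192 - 0.2x) = 6, so x' = 292.5.
Then Pb = 192 − 0.2·292.5 = 133.5 and Ps = 684/7 + (1/7)·292.5 = 139.5.
ΔCS = ½(275 + 292.5)(137 − 133.5) = 993.125; ΔPS = ½(275 + 292.5)(139.5 − 137) = 709.375.
Government spending = 6 × 292.5 = 1755.
DWL = ½ × 6 × (292.5 − 275) = 52.5; fraction = 52.5 / 1755 = 7/234.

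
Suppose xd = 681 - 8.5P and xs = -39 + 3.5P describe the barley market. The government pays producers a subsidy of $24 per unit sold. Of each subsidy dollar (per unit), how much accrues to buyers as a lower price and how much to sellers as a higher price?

Pre-subsidy: 681 - 8.5P = -39 + 3.5P gives P* = 60, x* = 171.
With the subsidy, sellers receive Ps = Pb + 24 for each unit, where Pb is the price buyers pay.
Supply in terms of Pb becomes xs = -39 + 3.5(Pb + 24) = 45 + 3.5Pb. Setting this equal to demand: 681 - 8.5Pb = 45 + 3.5Pb, so Pb = 53.
Sellers receive Ps = 53 + 24 = 77; x' = 681 − 8.5·53 = 230.5.
Buyers' price falls by P* − Pb = 60 − 53 = 7; sellers' price rises by Ps − P* = 77 − 60 = 17.

Buyers gain $7 per unit; sellers gain $17 per unit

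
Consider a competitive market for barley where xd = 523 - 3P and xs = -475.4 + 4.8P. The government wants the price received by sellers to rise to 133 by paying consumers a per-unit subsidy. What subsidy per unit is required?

Required subsidy s = 13 per unit

At a seller price of 133, quantity supplied is -475.4 + 4.8·133 = 163.
Buyers absorb 163 only when they pay Pb with 523 − 3·Pb = 163, i.e. Pb = 120.
s = Ps − Pb = 133 − 120 = 13.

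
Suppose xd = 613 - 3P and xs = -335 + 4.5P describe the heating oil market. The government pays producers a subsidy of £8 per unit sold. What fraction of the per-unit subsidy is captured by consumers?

Pre-subsidy: 613 - 3P = -335 + 4.5P gives P* = 126.4, x* = 233.8.
With the subsidy, sellers receive Ps = Pb + 8 for each unit, where Pb is the price buyers pay.
Supply in terms of Pb becomes xs = -335 + 4.5(Pb + 8) = -299 + 4.5Pb. Setting this equal to demand: 613 - 3Pb = -299 + 4.5Pb, so Pb = 121.6.
Sellers receive Ps = 121.6 + 8 = 129.6; x' = 613 − 3·121.6 = 248.2.
Buyers' price falls by P* − Pb = 126.4 − 121.6 = 4.8; sellers' price rises by Ps − P* = 129.6 − 126.4 = 3.2.
So consumers capture 4.8/8 = 0.6 of each unit of subsidy.

Consumer share = 0.6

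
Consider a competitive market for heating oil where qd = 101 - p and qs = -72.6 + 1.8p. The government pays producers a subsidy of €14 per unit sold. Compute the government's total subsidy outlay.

Government cost = €672

Pre-subsidy: 101 - p = -72.6 + 1.8p gives p* = 62, q* = 39.
With the subsidy, sellers receive ps = pb + 14 for each unit, where pb is the price buyers pay.
Supply in terms of pb becomes qs = -72.6 + 1.8(pb + 14) = -47.4 + 1.8pb. Setting this equal to demand: 101 - pb = -47.4 + 1.8pb, so pb = 53.
Sellers receive ps = 53 + 14 = 67; q' = 101 − 1·53 = 48.
Government outlay = subsidy × quantity = 14 × 48 = 672.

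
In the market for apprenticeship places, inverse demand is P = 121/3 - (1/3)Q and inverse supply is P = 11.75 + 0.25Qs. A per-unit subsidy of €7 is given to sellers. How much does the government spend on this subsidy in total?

Government cost = €427

Pre-subsidy: 121/3 - (1/3)Q = 11.75 + 0.25Q gives Q* = 49 and P* = 24.
With the subsidy, sellers receive Ps = Pb + 7 for each unit, where Pb is the price buyers pay.
On the curves, Pb = 121/3 - (1/3)Q and Ps = 11.75 + 0.25Q; the wedge Ps − Pb = 7 gives 11.75 + 0.25Q − (121/3 - (1/3)Q) = 7, so Q' = 61.
Then Pb = 121/3 − (1/3)·61 = 20 and Ps = 11.75 + 0.25·61 = 27.
Government outlay = subsidy × quantity = 7 × 61 = 427.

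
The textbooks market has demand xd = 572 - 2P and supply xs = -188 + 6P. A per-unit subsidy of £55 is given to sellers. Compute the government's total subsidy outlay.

Pre-subsidy: 572 - 2P = -188 + 6P gives P* = 95, x* = 382.
With the subsidy, sellers receive Ps = Pb + 55 for each unit, where Pb is the price buyers pay.
Supply in terms of Pb becomes xs = -188 + 6(Pb + 55) = 142 + 6Pb. Setting this equal to demand: 572 - 2Pb = 142 + 6Pb, so Pb = 53.75.
Sellers receive Ps = 53.75 + 55 = 108.75; x' = 572 − 2·53.75 = 464.5.
Government outlay = subsidy × quantity = 55 × 464.5 = 25547.5.

Government cost = £25547.5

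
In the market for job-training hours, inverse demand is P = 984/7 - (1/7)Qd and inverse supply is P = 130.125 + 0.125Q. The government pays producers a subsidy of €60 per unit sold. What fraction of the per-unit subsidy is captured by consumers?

Consumer share = 8/15

Pre-subsidy: 984/7 - (1/7)Q = 130.125 + 0.125Q gives Q* = 39 and P* = 135.
With the subsidy, sellers receive Ps = Pb + 60 for each unit, where Pb is the price buyers pay.
On the curves, Pb = 984/7 - (1/7)Q and Ps = 130.125 + 0.125Q; the wedge Ps − Pb = 60 gives 130.125 + 0.125Q − (984/7 - (1/7)Q) = 60, so Q' = 263.
Then Pb = 984/7 − (1/7)·263 = 103 and Ps = 130.125 + 0.125·263 = 163.
Buyers' price falls by P* − Pb = 135 − 103 = 32; sellers' price rises by Ps − P* = 163 − 135 = 28.
So consumers capture 32/60 = 8/15 of each unit of subsidy.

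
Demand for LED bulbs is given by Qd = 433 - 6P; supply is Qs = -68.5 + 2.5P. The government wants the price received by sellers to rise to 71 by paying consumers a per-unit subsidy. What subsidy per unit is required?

At a seller price of 71, quantity supplied is -68.5 + 2.5·71 = 109.
Buyers absorb 109 only when they pay Pb with 433 − 6·Pb = 109, i.e. Pb = 54.
s = Ps − Pb = 71 − 54 = 17.

Required subsidy s = 17 per unit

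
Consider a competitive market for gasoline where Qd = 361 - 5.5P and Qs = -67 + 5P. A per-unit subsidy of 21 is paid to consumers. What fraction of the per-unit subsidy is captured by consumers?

Pre-subsidy: 361 - 5.5P = -67 + 5P gives P* = 856/21, Q* = 2873/21.
With the rebate, buyers effectively pay Pb = Ps − 21, where Ps is the price sellers receive.
Demand in terms of Ps becomes Qd = 361 − 5.5(Ps − 21) = 476.5 - 5.5Ps. Setting this equal to supply: 476.5 - 5.5Ps = -67 + 5Ps, so Ps = 1087/21.
Buyers pay Pb = 1087/21 − 21 = 646/21; Q' = -67 + 5·(1087/21) = 4028/21.
Buyers' price falls by P* − Pb = 856/21 − 646/21 = 10; sellers' price rises by Ps − P* = 1087/21 − 856/21 = 11.
So consumers capture 10/21 = 10/21 of each unit of subsidy.

Consumer share = 10/21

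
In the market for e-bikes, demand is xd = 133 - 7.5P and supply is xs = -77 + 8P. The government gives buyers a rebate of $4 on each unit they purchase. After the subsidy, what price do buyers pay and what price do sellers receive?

Pre-subsidy: 133 - 7.5P = -77 + 8P gives P* = 420/31, x* = 973/31.
With the rebate, buyers effectively pay Pb = Ps − 4, where Ps is the price sellers receive.
Demand in terms of Ps becomes xd = 133 − 7.5(Ps − 4) = 163 - 7.5Ps. Setting this equal to supply: 163 - 7.5Ps = -77 + 8Ps, so Ps = 480/31.
Buyers pay Pb = 480/31 − 4 = 356/31; x' = -77 + 8·(480/31) = 1453/31.

Buyers pay 356/31; sellers receive 480/31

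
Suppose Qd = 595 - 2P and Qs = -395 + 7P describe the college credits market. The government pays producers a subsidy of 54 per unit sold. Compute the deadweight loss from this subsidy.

Pre-subsidy: 595 - 2P = -395 + 7P gives P* = 110, Q* = 375.
With the subsidy, sellers receive Ps = Pb + 54 for each unit, where Pb is the price buyers pay.
Supply in terms of Pb becomes Qs = -395 + 7(Pb + 54) = -17 + 7Pb. Setting this equal to demand: 595 - 2Pb = -17 + 7Pb, so Pb = 68.
Sellers receive Ps = 68 + 54 = 122; Q' = 595 − 2·68 = 459.
The subsidy expands output by 459 − 375 = 84 past the efficient level; on those units the gap between marginal cost and willingness to pay runs from 0 up to 54.
DWL = ½ × 54 × 84 = 2268.

Deadweight loss = 2268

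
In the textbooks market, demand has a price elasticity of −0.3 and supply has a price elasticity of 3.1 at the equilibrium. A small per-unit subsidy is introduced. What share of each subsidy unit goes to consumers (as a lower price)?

Consumer share = 31/34

For a small subsidy around the equilibrium, the benefit split depends on the relative slopes, which at a point are proportional to the elasticities.
Buyer share = εs/(εs + |εd|) = 3.1/(3.1 + 0.3) = 31/34; seller share = |εd|/(εs + |εd|) = 3/34.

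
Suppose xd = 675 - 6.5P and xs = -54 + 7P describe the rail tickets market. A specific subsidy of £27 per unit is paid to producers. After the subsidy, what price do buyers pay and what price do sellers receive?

Pre-subsidy: 675 - 6.5P = -54 + 7P gives P* = 54, x* = 324.
With the subsidy, sellers receive Ps = Pb + 27 for each unit, where Pb is the price buyers pay.
Supply in terms of Pb becomes xs = -54 + 7(Pb + 27) = 135 + 7Pb. Setting this equal to demand: 675 - 6.5Pb = 135 + 7Pb, so Pb = 40.
Sellers receive Ps = 40 + 27 = 67; x' = 675 − 6.5·40 = 415.

Buyers pay £40; sellers receive £67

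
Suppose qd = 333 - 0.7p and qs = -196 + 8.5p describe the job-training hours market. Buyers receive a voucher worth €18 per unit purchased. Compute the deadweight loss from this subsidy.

Deadweight loss = 9639/92

Pre-subsidy: 333 - 0.7p = -196 + 8.5p gives p* = 57.5, q* = 292.75.
With the rebate, buyers effectively pay pb = ps − 18, where ps is the price sellers receive.
Demand in terms of ps becomes qd = 333 − 0.7(ps − 18) = 345.6 - 0.7ps. Setting this equal to supply: 345.6 - 0.7ps = -196 + 8.5ps, so ps = 1354/23.
Buyers pay pb = 1354/23 − 18 = 940/23; q' = -196 + 8.5·(1354/23) = 7001/23.
The subsidy expands output by 7001/23 − 292.75 = 1071/92 past the efficient level; on those units the gap between marginal cost and willingness to pay runs from 0 up to 18.
DWL = ½ × 18 × 1071/92 = 9639/92.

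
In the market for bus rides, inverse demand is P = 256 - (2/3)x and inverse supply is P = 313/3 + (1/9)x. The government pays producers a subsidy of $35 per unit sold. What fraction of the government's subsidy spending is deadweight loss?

DWL / government spending = 0.09375

Pre-subsidy: 256 - (2/3)x = 313/3 + (1/9)x gives x* = 195 and P* = 126.
With the subsidy, sellers receive Ps = Pb + 35 for each unit, where Pb is the price buyers pay.
On the curves, Pb = 256 - (2/3)x and Ps = 313/3 + (1/9)x; the wedge Ps − Pb = 35 gives 313/3 + (1/9)x − (256 - (2/3)x) = 35, so x' = 240.
Then Pb = 256 − (2/3)·240 = 96 and Ps = 313/3 + (1/9)·240 = 131.
ΔCS = ½(195 + 240)(126 − 96) = 6525; ΔPS = ½(195 + 240)(131 − 126) = 1087.5.
Government spending = 35 × 240 = 8400.
DWL = ½ × 35 × (240 − 195) = 787.5; fraction = 787.5 / 8400 = 0.09375.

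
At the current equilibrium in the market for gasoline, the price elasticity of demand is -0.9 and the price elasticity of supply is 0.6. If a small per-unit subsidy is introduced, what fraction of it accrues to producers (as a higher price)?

Producer share = 0.6

For a small subsidy around the equilibrium, the benefit split depends on the relative slopes, which at a point are proportional to the elasticities.
Buyer share = εs/(εs + |εd|) = 0.6/(0.6 + 0.9) = 0.4; seller share = |εd|/(εs + |εd|) = 0.6.
So producers capture 0.6 of the subsidy.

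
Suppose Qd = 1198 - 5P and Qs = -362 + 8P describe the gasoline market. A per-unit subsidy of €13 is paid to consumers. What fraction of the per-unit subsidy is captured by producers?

Pre-subsidy: 1198 - 5P = -362 + 8P gives P* = 120, Q* = 598.
With the rebate, buyers effectively pay Pb = Ps − 13, where Ps is the price sellers receive.
Demand in terms of Ps becomes Qd = 1198 − 5(Ps − 13) = 1263 - 5Ps. Setting this equal to supply: 1263 - 5Ps = -362 + 8Ps, so Ps = 125.
Buyers pay Pb = 125 − 13 = 112; Q' = -362 + 8·125 = 638.
Buyers' price falls by P* − Pb = 120 − 112 = 8; sellers' price rises by Ps − P* = 125 − 120 = 5.
So producers capture 5/13 = 5/13 of each unit of subsidy.

Producer share = 5/13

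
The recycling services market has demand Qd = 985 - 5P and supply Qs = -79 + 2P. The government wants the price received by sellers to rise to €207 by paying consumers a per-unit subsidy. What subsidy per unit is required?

Required subsidy s = €77 per unit

At a seller price of 207, quantity supplied is -79 + 2·207 = 335.
Buyers absorb 335 only when they pay Pb with 985 − 5·Pb = 335, i.e. Pb = 130.
s = Ps − Pb = 207 − 130 = 77.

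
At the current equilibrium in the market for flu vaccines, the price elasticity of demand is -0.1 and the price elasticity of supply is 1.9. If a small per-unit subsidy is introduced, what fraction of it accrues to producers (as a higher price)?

For a small subsidy around the equilibrium, the benefit split depends on the relative slopes, which at a point are proportional to the elasticities.
Buyer share = εs/(εs + |εd|) = 1.9/(1.9 + 0.1) = 0.95; seller share = |εd|/(εs + |εd|) = 0.05.
So producers capture 0.05 of the subsidy.

Producer share = 0.05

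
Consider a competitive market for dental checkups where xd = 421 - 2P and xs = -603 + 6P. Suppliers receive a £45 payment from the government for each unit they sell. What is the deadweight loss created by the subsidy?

Pre-subsidy: 421 - 2P = -603 + 6P gives P* = 128, x* = 165.
With the subsidy, sellers receive Ps = Pb + 45 for each unit, where Pb is the price buyers pay.
Supply in terms of Pb becomes xs = -603 + 6(Pb + 45) = -333 + 6Pb. Setting this equal to demand: 421 - 2Pb = -333 + 6Pb, so Pb = 94.25.
Sellers receive Ps = 94.25 + 45 = 139.25; x' = 421 − 2·94.25 = 232.5.
The subsidy expands output by 232.5 − 165 = 67.5 past the efficient level; on those units the gap between marginal cost and willingness to pay runs from 0 up to 45.
DWL = ½ × 45 × 67.5 = 1518.75.

Deadweight loss = £1518.75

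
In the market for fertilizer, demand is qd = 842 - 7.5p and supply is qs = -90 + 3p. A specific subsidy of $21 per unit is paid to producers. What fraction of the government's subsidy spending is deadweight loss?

DWL / government spending = 315/3098

Pre-subsidy: 842 - 7.5p = -90 + 3p gives p* = 1864/21, q* = 1234/7.
With the subsidy, sellers receive ps = pb + 21 for each unit, where pb is the price buyers pay.
Supply in terms of pb becomes qs = -90 + 3(pb + 21) = -27 + 3pb. Setting this equal to demand: 842 - 7.5pb = -27 + 3pb, so pb = 1738/21.
Sellers receive ps = 1738/21 + 21 = 2179/21; q' = 842 − 7.5·(1738/21) = 1549/7.
ΔCS = ½(1234/7 + 1549/7)(1864/21 − 1738/21) = 8349/7; ΔPS = ½(1234/7 + 1549/7)(2179/21 − 1864/21) = 41745/14.
Government spending = 21 × 1549/7 = 4647.
DWL = ½ × 21 × (1549/7 − 1234/7) = 472.5; fraction = 472.5 / 4647 = 315/3098.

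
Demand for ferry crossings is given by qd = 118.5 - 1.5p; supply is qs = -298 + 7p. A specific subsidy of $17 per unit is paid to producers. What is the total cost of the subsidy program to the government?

Government cost = $1122

Pre-subsidy: 118.5 - 1.5p = -298 + 7p gives p* = 49, q* = 45.
With the subsidy, sellers receive ps = pb + 17 for each unit, where pb is the price buyers pay.
Supply in terms of pb becomes qs = -298 + 7(pb + 17) = -179 + 7pb. Setting this equal to demand: 118.5 - 1.5pb = -179 + 7pb, so pb = 35.
Sellers receive ps = 35 + 17 = 52; q' = 118.5 − 1.5·35 = 66.
Government outlay = subsidy × quantity = 17 × 66 = 1122.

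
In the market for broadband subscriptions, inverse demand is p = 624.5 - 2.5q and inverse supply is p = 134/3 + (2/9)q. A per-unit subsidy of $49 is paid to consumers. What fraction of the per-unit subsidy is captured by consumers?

Consumer share = 45/49

Pre-subsidy: 624.5 - 2.5q = 134/3 + (2/9)q gives q* = 213 and p* = 92.
With the rebate, buyers effectively pay pb = ps − 49, where ps is the price sellers receive.
On the curves, pb = 624.5 - 2.5q and ps = 134/3 + (2/9)q; the wedge ps − pb = 49 gives 134/3 + (2/9)q − (624.5 - 2.5q) = 49, so q' = 231.
Then pb = 624.5 − 2.5·231 = 47 and ps = 134/3 + (2/9)·231 = 96.
Buyers' price falls by p* − pb = 92 − 47 = 45; sellers' price rises by ps − p* = 96 − 92 = 4.
So consumers capture 45/49 = 45/49 of each unit of subsidy.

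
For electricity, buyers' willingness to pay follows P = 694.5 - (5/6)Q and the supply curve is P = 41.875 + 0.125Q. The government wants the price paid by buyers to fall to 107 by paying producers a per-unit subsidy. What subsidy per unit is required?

Required subsidy s = 23 per unit

At a buyer price of 107, quantity demanded is 833.4 − 1.2·107 = 705.
Sellers supply 705 only when they receive Ps = 41.875 + 0.125·705 = 130.
s = Ps − Pb = 130 − 107 = 23.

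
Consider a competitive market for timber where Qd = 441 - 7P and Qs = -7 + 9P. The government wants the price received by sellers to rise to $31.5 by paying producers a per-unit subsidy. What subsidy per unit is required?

At a seller price of 31.5, quantity supplied is -7 + 9·31.5 = 276.5.
Buyers absorb 276.5 only when they pay Pb with 441 − 7·Pb = 276.5, i.e. Pb = 23.5.
s = Ps − Pb = 31.5 − 23.5 = 8.

Required subsidy s = $8 per unit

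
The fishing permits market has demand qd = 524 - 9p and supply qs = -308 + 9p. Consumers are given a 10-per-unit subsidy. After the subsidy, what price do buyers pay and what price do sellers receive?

Buyers pay 371/9; sellers receive 461/9

Pre-subsidy: 524 - 9p = -308 + 9p gives p* = 416/9, q* = 108.
With the rebate, buyers effectively pay pb = ps − 10, where ps is the price sellers receive.
Demand in terms of ps becomes qd = 524 − 9(ps − 10) = 614 - 9ps. Setting this equal to supply: 614 - 9ps = -308 + 9ps, so ps = 461/9.
Buyers pay pb = 461/9 − 10 = 371/9; q' = -308 + 9·(461/9) = 153.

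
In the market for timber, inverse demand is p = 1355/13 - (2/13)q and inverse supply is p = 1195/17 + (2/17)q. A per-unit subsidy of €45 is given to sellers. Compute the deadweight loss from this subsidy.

Deadweight loss = €3729.375

Pre-subsidy: 1355/13 - (2/13)q = 1195/17 + (2/17)q gives q* = 125 and p* = 85.
With the subsidy, sellers receive ps = pb + 45 for each unit, where pb is the price buyers pay.
On the curves, pb = 1355/13 - (2/13)q and ps = 1195/17 + (2/17)q; the wedge ps − pb = 45 gives 1195/17 + (2/17)q − (1355/13 - (2/13)q) = 45, so q' = 290.75.
Then pb = 1355/13 − (2/13)·290.75 = 59.5 and ps = 1195/17 + (2/17)·290.75 = 104.5.
The subsidy expands output by 290.75 − 125 = 165.75 past the efficient level; on those units the gap between marginal cost and willingness to pay runs from 0 up to 45.
DWL = ½ × 45 × 165.75 = 3729.375.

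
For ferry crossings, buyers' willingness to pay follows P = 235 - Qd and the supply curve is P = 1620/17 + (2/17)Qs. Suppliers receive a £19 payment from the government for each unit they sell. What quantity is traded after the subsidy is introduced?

Q' = 142

Pre-subsidy: 235 - Q = 1620/17 + (2/17)Q gives Q* = 125 and P* = 110.
With the subsidy, sellers receive Ps = Pb + 19 for each unit, where Pb is the price buyers pay.
On the curves, Pb = 235 - Q and Ps = 1620/17 + (2/17)Q; the wedge Ps − Pb = 19 gives 1620/17 + (2/17)Q − (235 - Q) = 19, so Q' = 142.
Then Pb = 235 − 1·142 = 93 and Ps = 1620/17 + (2/17)·142 = 112.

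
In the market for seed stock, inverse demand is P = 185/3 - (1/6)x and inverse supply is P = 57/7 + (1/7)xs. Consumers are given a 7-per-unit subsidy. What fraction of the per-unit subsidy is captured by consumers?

Consumer share = 7/13

Pre-subsidy: 185/3 - (1/6)x = 57/7 + (1/7)x gives x* = 2248/13 and P* = 427/13.
With the rebate, buyers effectively pay Pb = Ps − 7, where Ps is the price sellers receive.
On the curves, Pb = 185/3 - (1/6)x and Ps = 57/7 + (1/7)x; the wedge Ps − Pb = 7 gives 57/7 + (1/7)x − (185/3 - (1/6)x) = 7, so x' = 2542/13.
Then Pb = 185/3 − (1/6)·(2542/13) = 378/13 and Ps = 57/7 + (1/7)·(2542/13) = 469/13.
Buyers' price falls by P* − Pb = 427/13 − 378/13 = 49/13; sellers' price rises by Ps − P* = 469/13 − 427/13 = 42/13.
So consumers capture (49/13)/7 = 7/13 of each unit of subsidy.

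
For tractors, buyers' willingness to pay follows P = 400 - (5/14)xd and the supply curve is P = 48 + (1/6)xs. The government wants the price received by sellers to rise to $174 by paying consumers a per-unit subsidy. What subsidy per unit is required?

At a seller price of 174, quantity supplied is -288 + 6·174 = 756.
Buyers absorb 756 only when they pay Pb = 400 − (5/14)·756 = 130.
s = Ps − Pb = 174 − 130 = 44.

Required subsidy s = $44 per unit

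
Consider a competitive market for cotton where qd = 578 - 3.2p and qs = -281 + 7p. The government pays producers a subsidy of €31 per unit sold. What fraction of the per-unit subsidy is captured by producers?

Producer share = 16/51

Pre-subsidy: 578 - 3.2p = -281 + 7p gives p* = 4295/51, q* = 15734/51.
With the subsidy, sellers receive ps = pb + 31 for each unit, where pb is the price buyers pay.
Supply in terms of pb becomes qs = -281 + 7(pb + 31) = -64 + 7pb. Setting this equal to demand: 578 - 3.2pb = -64 + 7pb, so pb = 1070/17.
Sellers receive ps = 1070/17 + 31 = 1597/17; q' = 578 − 3.2·(1070/17) = 6402/17.
Buyers' price falls by p* − pb = 4295/51 − 1070/17 = 1085/51; sellers' price rises by ps − p* = 1597/17 − 4295/51 = 496/51.
So producers capture (496/51)/31 = 16/51 of each unit of subsidy.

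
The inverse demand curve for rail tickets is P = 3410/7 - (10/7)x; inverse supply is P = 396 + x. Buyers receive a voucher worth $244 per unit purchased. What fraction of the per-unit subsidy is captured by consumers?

Pre-subsidy: 3410/7 - (10/7)x = 396 + x gives x* = 638/17 and P* = 7370/17.
With the rebate, buyers effectively pay Pb = Ps − 244, where Ps is the price sellers receive.
On the curves, Pb = 3410/7 - (10/7)x and Ps = 396 + x; the wedge Ps − Pb = 244 gives 396 + x − (3410/7 - (10/7)x) = 244, so x' = 138.
Then Pb = 3410/7 − (10/7)·138 = 290 and Ps = 396 + 1·138 = 534.
Buyers' price falls by P* − Pb = 7370/17 − 290 = 2440/17; sellers' price rises by Ps − P* = 534 − 7370/17 = 1708/17.
So consumers capture (2440/17)/244 = 10/17 of each unit of subsidy.

Consumer share = 10/17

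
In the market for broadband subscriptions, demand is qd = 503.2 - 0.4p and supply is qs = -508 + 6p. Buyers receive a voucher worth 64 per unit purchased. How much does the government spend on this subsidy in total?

Government cost = 29696

Pre-subsidy: 503.2 - 0.4p = -508 + 6p gives p* = 158, q* = 440.
With the rebate, buyers effectively pay pb = ps − 64, where ps is the price sellers receive.
Demand in terms of ps becomes qd = 503.2 − 0.4(ps − 64) = 528.8 - 0.4ps. Setting this equal to supply: 528.8 - 0.4ps = -508 + 6ps, so ps = 162.
Buyers pay pb = 162 − 64 = 98; q' = -508 + 6·162 = 464.
Government outlay = subsidy × quantity = 64 × 464 = 29696.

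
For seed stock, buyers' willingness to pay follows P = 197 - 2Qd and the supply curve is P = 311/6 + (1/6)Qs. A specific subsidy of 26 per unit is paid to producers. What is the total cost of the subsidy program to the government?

Government cost = 2054

Pre-subsidy: 197 - 2Q = 311/6 + (1/6)Q gives Q* = 67 and P* = 63.
With the subsidy, sellers receive Ps = Pb + 26 for each unit, where Pb is the price buyers pay.
On the curves, Pb = 197 - 2Q and Ps = 311/6 + (1/6)Q; the wedge Ps − Pb = 26 gives 311/6 + (1/6)Q − (197 - 2Q) = 26, so Q' = 79.
Then Pb = 197 − 2·79 = 39 and Ps = 311/6 + (1/6)·79 = 65.
Government outlay = subsidy × quantity = 26 × 79 = 2054.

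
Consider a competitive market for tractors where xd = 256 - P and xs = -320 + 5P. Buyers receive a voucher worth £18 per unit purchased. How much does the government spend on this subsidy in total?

Pre-subsidy: 256 - P = -320 + 5P gives P* = 96, x* = 160.
With the rebate, buyers effectively pay Pb = Ps − 18, where Ps is the price sellers receive.
Demand in terms of Ps becomes xd = 256 − 1(Ps − 18) = 274 - Ps. Setting this equal to supply: 274 - Ps = -320 + 5Ps, so Ps = 99.
Buyers pay Pb = 99 − 18 = 81; x' = -320 + 5·99 = 175.
Government outlay = subsidy × quantity = 18 × 175 = 3150.

Government cost = £3150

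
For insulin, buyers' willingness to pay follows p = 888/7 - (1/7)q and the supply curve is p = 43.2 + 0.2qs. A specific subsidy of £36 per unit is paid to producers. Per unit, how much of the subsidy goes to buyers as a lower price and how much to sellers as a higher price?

Pre-subsidy: 888/7 - (1/7)q = 43.2 + 0.2q gives q* = 244 and p* = 92.
With the subsidy, sellers receive ps = pb + 36 for each unit, where pb is the price buyers pay.
On the curves, pb = 888/7 - (1/7)q and ps = 43.2 + 0.2q; the wedge ps − pb = 36 gives 43.2 + 0.2q − (888/7 - (1/7)q) = 36, so q' = 349.
Then pb = 888/7 − (1/7)·349 = 77 and ps = 43.2 + 0.2·349 = 113.
Buyers' price falls by p* − pb = 92 − 77 = 15; sellers' price rises by ps − p* = 113 − 92 = 21.

Buyers gain £15 per unit; sellers gain £21 per unit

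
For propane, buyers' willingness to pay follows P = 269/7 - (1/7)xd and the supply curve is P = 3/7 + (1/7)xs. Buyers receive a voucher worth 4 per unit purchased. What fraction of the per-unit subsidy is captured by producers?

Pre-subsidy: 269/7 - (1/7)x = 3/7 + (1/7)x gives x* = 133 and P* = 136/7.
With the rebate, buyers effectively pay Pb = Ps − 4, where Ps is the price sellers receive.
On the curves, Pb = 269/7 - (1/7)x and Ps = 3/7 + (1/7)x; the wedge Ps − Pb = 4 gives 3/7 + (1/7)x − (269/7 - (1/7)x) = 4, so x' = 147.
Then Pb = 269/7 − (1/7)·147 = 122/7 and Ps = 3/7 + (1/7)·147 = 150/7.
Buyers' price falls by P* − Pb = 136/7 − 122/7 = 2; sellers' price rises by Ps − P* = 150/7 − 136/7 = 2.
So producers capture 2/4 = 0.5 of each unit of subsidy.

Producer share = 0.5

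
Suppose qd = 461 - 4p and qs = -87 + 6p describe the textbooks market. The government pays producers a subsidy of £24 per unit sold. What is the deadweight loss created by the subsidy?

Pre-subsidy: 461 - 4p = -87 + 6p gives p* = 54.8, q* = 241.8.
With the subsidy, sellers receive ps = pb + 24 for each unit, where pb is the price buyers pay.
Supply in terms of pb becomes qs = -87 + 6(pb + 24) = 57 + 6pb. Setting this equal to demand: 461 - 4pb = 57 + 6pb, so pb = 40.4.
Sellers receive ps = 40.4 + 24 = 64.4; q' = 461 − 4·40.4 = 299.4.
The subsidy expands output by 299.4 − 241.8 = 57.6 past the efficient level; on those units the gap between marginal cost and willingness to pay runs from 0 up to 24.
DWL = ½ × 24 × 57.6 = 691.2.

Deadweight loss = £691.2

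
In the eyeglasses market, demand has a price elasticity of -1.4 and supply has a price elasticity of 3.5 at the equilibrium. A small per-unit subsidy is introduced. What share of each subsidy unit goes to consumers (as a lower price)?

For a small subsidy around the equilibrium, the benefit split depends on the relative slopes, which at a point are proportional to the elasticities.
Buyer share = εs/(εs + |εd|) = 3.5/(3.5 + 1.4) = 5/7; seller share = |εd|/(εs + |εd|) = 2/7.

Consumer share = 5/7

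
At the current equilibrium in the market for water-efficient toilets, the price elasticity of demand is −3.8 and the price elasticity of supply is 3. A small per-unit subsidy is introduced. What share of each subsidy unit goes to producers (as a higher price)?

Producer share = 19/34

For a small subsidy around the equilibrium, the benefit split depends on the relative slopes, which at a point are proportional to the elasticities.
Buyer share = εs/(εs + |εd|) = 3/(3 + 3.8) = 15/34; seller share = |εd|/(εs + |εd|) = 19/34.
So producers capture 19/34 of the subsidy.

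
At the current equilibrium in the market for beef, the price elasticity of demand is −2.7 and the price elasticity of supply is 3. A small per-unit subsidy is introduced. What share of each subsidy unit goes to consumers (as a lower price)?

For a small subsidy around the equilibrium, the benefit split depends on the relative slopes, which at a point are proportional to the elasticities.
Buyer share = εs/(εs + |εd|) = 3/(3 + 2.7) = 10/19; seller share = |εd|/(εs + |εd|) = 9/19.

Consumer share = 10/19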